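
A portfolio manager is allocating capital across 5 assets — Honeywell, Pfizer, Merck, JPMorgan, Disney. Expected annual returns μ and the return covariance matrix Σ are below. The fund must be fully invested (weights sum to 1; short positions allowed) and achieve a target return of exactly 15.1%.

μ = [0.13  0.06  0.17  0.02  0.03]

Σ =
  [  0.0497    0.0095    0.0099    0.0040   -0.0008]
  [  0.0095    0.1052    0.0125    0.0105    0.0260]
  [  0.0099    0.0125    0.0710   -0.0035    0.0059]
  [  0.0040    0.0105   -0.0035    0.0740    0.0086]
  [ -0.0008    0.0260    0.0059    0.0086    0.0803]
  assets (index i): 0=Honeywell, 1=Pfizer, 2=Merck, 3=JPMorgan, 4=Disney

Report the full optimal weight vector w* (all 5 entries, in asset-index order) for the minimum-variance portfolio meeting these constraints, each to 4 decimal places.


0.5022  -0.0030  0.5058  -0.0058  0.0008

x=Σ⁻¹μ = [2.1773  0.0555  2.0751  0.2194  0.2014]
y=Σ⁻¹𝟙 = [16.5421  3.1930  10.9941  11.5780  9.5365]
a=μᵀx=0.649575  b=𝟙ᵀx=4.728698  c=𝟙ᵀy=51.843644  D=ac−b²=11.315745
λ₁=(c·0.151−b)/D = (51.843644·0.151−4.728698)/11.315745 = 0.273927
λ₂=(a−b·0.151)/D = (0.649575−4.728698·0.151)/11.315745 = -0.005696
w* = 0.273927·x + -0.005696·y:
  w_0 = 0.273927·2.1773 + -0.005696·16.5421 = 0.5022  (Honeywell)
  w_1 = 0.273927·0.0555 + -0.005696·3.1930 = -0.0030  (Pfizer)
  w_2 = 0.273927·2.0751 + -0.005696·10.9941 = 0.5058  (Merck)
  w_3 = 0.273927·0.2194 + -0.005696·11.5780 = -0.0058  (JPMorgan)
  w_4 = 0.273927·0.2014 + -0.005696·9.5365 = 0.0008  (Disney)
Σw_i=1.0000  μᵀw=0.1510
σ²=wᵀΣw=λ₁·μ_p+λ₂ = 0.273927·0.151 + -0.005696 = 0.035667 ≈ 0.0357


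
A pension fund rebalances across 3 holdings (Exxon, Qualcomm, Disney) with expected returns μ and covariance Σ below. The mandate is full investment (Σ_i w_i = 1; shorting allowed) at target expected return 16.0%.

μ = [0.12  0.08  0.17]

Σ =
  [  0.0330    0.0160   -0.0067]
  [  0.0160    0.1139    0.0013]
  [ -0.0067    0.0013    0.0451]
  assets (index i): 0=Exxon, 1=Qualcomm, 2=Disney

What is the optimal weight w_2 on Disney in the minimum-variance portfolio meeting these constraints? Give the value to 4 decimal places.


0.6883

g=Σ⁻¹μ = [4.5309  0.0152  4.4421]
h=Σ⁻¹𝟙 = [34.0196  3.6912  27.1205]
a=μᵀg=1.300071  b=𝟙ᵀg=8.988131  c=𝟙ᵀh=64.831305  D=ac−b²=3.498787
λ₁=(c·0.160−b)/D = (64.831305·0.160−8.988131)/3.498787 = 0.395817
λ₂=(a−b·0.160)/D = (1.300071−8.988131·0.160)/3.498787 = -0.039451
w* = 0.395817·g + -0.039451·h:
  w_0 = 0.395817·4.5309 + -0.039451·34.0196 = 0.4513  (Exxon)
  w_1 = 0.395817·0.0152 + -0.039451·3.6912 = -0.1396  (Qualcomm)
  w_2 = 0.395817·4.4421 + -0.039451·27.1205 = 0.6883  (Disney)
Σw_i=1.0000  μᵀw=0.1600
σ²=wᵀΣw=λ₁·μ_p+λ₂ = 0.395817·0.160 + -0.039451 = 0.023880 ≈ 0.0239


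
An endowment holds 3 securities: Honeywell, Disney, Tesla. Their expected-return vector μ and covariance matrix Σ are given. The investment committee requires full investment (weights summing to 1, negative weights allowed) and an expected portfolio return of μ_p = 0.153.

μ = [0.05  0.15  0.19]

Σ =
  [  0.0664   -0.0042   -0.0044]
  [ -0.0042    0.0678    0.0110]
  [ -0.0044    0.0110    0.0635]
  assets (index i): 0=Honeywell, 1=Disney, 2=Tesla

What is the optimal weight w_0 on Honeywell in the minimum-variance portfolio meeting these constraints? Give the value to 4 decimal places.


0.1707

g=Σ⁻¹μ = [1.0509  1.8317  2.7476]
h=Σ⁻¹𝟙 = [16.8765  13.4274  14.5914]
a=μᵀg=0.849356  b=𝟙ᵀg=5.630299  c=𝟙ᵀh=44.895255  D=ac−b²=6.431788
λ₁=(c·0.153−b)/D = (44.895255·0.153−5.630299)/6.431788 = 0.192586
λ₂=(a−b·0.153)/D = (0.849356−5.630299·0.153)/6.431788 = -0.001878
w* = 0.192586·g + -0.001878·h:
  w_0 = 0.192586·1.0509 + -0.001878·16.8765 = 0.1707  (Honeywell)
  w_1 = 0.192586·1.8317 + -0.001878·13.4274 = 0.3275  (Disney)
  w_2 = 0.192586·2.7476 + -0.001878·14.5914 = 0.5018  (Tesla)
Σw_i=1.0000  μᵀw=0.1530
σ²=wᵀΣw=λ₁·μ_p+λ₂ = 0.192586·0.153 + -0.001878 = 0.027588 ≈ 0.0276


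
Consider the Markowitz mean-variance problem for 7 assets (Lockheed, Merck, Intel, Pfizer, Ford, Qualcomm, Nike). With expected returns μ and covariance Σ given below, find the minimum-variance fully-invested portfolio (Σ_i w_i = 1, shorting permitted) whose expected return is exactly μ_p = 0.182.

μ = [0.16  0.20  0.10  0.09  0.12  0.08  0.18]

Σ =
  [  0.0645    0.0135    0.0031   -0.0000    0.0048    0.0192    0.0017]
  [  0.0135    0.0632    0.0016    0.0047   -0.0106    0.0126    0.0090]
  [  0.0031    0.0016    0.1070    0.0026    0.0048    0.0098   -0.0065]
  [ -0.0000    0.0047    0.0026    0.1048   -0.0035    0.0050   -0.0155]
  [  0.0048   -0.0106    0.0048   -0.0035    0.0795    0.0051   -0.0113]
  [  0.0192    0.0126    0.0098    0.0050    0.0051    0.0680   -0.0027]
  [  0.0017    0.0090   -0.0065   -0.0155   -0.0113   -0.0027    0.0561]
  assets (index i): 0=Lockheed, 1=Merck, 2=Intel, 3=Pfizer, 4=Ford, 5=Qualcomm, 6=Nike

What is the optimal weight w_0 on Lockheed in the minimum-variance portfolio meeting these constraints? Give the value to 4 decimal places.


u=Σ⁻¹μ = [1.6401  2.5511  0.9397  1.3434  2.2783  -0.0180  3.6877]
v=Σ⁻¹𝟙 = [8.6842  10.5801  8.6349  12.5800  16.4088  7.8472  24.0239]
a=μᵀu=1.923252  b=𝟙ᵀu=12.422317  c=𝟙ᵀv=88.759117  D=ac−b²=16.392197
λ₁=(c·0.182−b)/D = (88.759117·0.182−12.422317)/16.392197 = 0.227660
λ₂=(a−b·0.182)/D = (1.923252−12.422317·0.182)/16.392197 = -0.020596
w* = 0.227660·u + -0.020596·v:
  w_0 = 0.227660·1.6401 + -0.020596·8.6842 = 0.1945  (Lockheed)
  w_1 = 0.227660·2.5511 + -0.020596·10.5801 = 0.3629  (Merck)
  w_2 = 0.227660·0.9397 + -0.020596·8.6349 = 0.0361  (Intel)
  w_3 = 0.227660·1.3434 + -0.020596·12.5800 = 0.0467  (Pfizer)
  w_4 = 0.227660·2.2783 + -0.020596·16.4088 = 0.1807  (Ford)
  w_5 = 0.227660·-0.0180 + -0.020596·7.8472 = -0.1657  (Qualcomm)
  w_6 = 0.227660·3.6877 + -0.020596·24.0239 = 0.3447  (Nike)
Σw_i=1.0000  μᵀw=0.1820
σ²=wᵀΣw=λ₁·μ_p+λ₂ = 0.227660·0.182 + -0.020596 = 0.020838 ≈ 0.0208

0.1945


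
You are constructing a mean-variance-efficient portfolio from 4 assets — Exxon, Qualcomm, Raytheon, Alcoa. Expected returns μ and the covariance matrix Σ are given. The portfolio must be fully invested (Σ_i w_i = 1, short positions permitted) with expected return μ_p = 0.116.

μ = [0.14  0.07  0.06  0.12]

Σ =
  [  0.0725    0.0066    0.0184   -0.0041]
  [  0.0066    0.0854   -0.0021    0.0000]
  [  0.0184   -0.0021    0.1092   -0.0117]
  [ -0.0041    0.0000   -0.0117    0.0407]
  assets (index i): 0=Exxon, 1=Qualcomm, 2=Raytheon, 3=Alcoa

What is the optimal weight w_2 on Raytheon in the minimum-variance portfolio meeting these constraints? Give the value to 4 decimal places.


0.0848

u=Σ⁻¹μ = [1.9043  0.6872  0.5966  3.3118]
v=Σ⁻¹𝟙 = [11.7555  11.0586  10.4713  28.7644]
a=μᵀu=0.747917  b=𝟙ᵀu=6.499882  c=𝟙ᵀv=62.049821  D=ac−b²=4.159668
λ₁=(c·0.116−b)/D = (62.049821·0.116−6.499882)/4.159668 = 0.167777
λ₂=(a−b·0.116)/D = (0.747917−6.499882·0.116)/4.159668 = -0.001459
w* = 0.167777·u + -0.001459·v:
  w_0 = 0.167777·1.9043 + -0.001459·11.7555 = 0.3024  (Exxon)
  w_1 = 0.167777·0.6872 + -0.001459·11.0586 = 0.0992  (Qualcomm)
  w_2 = 0.167777·0.5966 + -0.001459·10.4713 = 0.0848  (Raytheon)
  w_3 = 0.167777·3.3118 + -0.001459·28.7644 = 0.5137  (Alcoa)
Σw_i=1.0000  μᵀw=0.1160
σ²=wᵀΣw=λ₁·μ_p+λ₂ = 0.167777·0.116 + -0.001459 = 0.018003 ≈ 0.0180


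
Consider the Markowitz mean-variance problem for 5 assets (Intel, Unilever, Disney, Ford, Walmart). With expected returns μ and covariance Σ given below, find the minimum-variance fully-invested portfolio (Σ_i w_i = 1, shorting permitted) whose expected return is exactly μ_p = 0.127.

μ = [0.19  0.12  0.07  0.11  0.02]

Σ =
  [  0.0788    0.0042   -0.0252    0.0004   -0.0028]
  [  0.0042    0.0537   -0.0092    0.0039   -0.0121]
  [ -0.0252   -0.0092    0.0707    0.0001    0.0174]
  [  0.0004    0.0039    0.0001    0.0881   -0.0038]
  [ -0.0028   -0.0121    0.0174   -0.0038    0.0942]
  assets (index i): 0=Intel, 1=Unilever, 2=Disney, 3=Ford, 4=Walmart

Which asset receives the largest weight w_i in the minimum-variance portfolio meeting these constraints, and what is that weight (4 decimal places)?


x=Σ⁻¹μ = [3.0296  2.3630  2.3209  1.1372  0.2231]
y=Σ⁻¹𝟙 = [18.5503  22.3849  21.0486  10.7083  10.5865]
a=μᵀx=1.151203  b=𝟙ᵀx=9.073796  c=𝟙ᵀy=83.278585  D=ac−b²=13.536785
λ₁=(c·0.127−b)/D = (83.278585·0.127−9.073796)/13.536785 = 0.111000
λ₂=(a−b·0.127)/D = (1.151203−9.073796·0.127)/13.536785 = -0.000086
w* = 0.111000·x + -0.000086·y:
  w_0 = 0.111000·3.0296 + -0.000086·18.5503 = 0.3347  (Intel)
  w_1 = 0.111000·2.3630 + -0.000086·22.3849 = 0.2604  (Unilever)
  w_2 = 0.111000·2.3209 + -0.000086·21.0486 = 0.2558  (Disney)
  w_3 = 0.111000·1.1372 + -0.000086·10.7083 = 0.1253  (Ford)
  w_4 = 0.111000·0.2231 + -0.000086·10.5865 = 0.0238  (Walmart)
Σw_i=1.0000  μᵀw=0.1270
σ²=wᵀΣw=λ₁·μ_p+λ₂ = 0.111000·0.127 + -0.000086 = 0.014011 ≈ 0.0140

Intel (0.3347)


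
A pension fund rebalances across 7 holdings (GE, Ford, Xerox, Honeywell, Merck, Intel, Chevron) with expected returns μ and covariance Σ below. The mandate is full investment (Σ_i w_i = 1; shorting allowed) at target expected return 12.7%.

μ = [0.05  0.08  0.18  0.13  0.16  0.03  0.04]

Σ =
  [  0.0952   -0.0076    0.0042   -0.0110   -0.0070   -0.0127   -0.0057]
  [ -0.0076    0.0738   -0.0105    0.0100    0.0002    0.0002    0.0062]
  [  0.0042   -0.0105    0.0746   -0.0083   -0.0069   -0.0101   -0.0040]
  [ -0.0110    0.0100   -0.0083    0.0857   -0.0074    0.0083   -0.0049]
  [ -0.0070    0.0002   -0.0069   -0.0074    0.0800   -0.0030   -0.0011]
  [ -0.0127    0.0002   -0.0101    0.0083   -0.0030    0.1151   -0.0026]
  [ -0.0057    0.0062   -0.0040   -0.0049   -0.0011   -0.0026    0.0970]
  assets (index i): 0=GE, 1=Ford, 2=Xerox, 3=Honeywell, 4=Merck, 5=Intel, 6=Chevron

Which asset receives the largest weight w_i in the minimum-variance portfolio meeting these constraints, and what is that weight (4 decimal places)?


Xerox (0.2760)

g=Σ⁻¹μ = [1.0294  1.2972  3.1127  2.0027  2.5715  0.5827  0.6643]
h=Σ⁻¹𝟙 = [16.1661  14.9243  20.1714  15.0376  17.6239  11.8714  12.4148]
a=μᵀg=1.431381  b=𝟙ᵀg=11.260543  c=𝟙ᵀh=108.209509  D=ac−b²=28.089246
λ₁=(c·0.127−b)/D = (108.209509·0.127−11.260543)/28.089246 = 0.088364
λ₂=(a−b·0.127)/D = (1.431381−11.260543·0.127)/28.089246 = 0.000046
w* = 0.088364·g + 0.000046·h:
  w_0 = 0.088364·1.0294 + 0.000046·16.1661 = 0.0917  (GE)
  w_1 = 0.088364·1.2972 + 0.000046·14.9243 = 0.1153  (Ford)
  w_2 = 0.088364·3.1127 + 0.000046·20.1714 = 0.2760  (Xerox)
  w_3 = 0.088364·2.0027 + 0.000046·15.0376 = 0.1777  (Honeywell)
  w_4 = 0.088364·2.5715 + 0.000046·17.6239 = 0.2280  (Merck)
  w_5 = 0.088364·0.5827 + 0.000046·11.8714 = 0.0520  (Intel)
  w_6 = 0.088364·0.6643 + 0.000046·12.4148 = 0.0593  (Chevron)
Σw_i=1.0000  μᵀw=0.1270
σ²=wᵀΣw=λ₁·μ_p+λ₂ = 0.088364·0.127 + 0.000046 = 0.011268 ≈ 0.0113


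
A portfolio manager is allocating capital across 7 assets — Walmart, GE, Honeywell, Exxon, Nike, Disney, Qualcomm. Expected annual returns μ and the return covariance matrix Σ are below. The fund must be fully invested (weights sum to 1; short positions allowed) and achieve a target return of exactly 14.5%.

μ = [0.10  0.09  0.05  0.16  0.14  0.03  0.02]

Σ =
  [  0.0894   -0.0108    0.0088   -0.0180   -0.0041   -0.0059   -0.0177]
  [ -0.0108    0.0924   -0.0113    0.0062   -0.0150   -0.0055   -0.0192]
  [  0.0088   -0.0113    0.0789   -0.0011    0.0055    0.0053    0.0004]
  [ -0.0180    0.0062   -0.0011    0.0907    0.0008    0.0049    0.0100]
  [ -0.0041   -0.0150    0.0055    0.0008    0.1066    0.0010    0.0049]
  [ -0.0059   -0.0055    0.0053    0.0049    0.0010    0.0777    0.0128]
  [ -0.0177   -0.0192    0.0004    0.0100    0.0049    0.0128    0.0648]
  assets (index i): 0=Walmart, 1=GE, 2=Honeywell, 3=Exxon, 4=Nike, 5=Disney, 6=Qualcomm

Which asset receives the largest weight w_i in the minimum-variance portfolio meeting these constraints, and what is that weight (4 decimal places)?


Exxon (0.4141)

g=Σ⁻¹μ = [1.8932  1.5683  0.5414  1.9185  1.5241  0.3298  0.8106]
h=Σ⁻¹𝟙 = [20.3864  21.1166  11.9611  10.6103  11.3014  10.5583  22.6060]
a=μᵀg=0.903976  b=𝟙ᵀg=8.585902  c=𝟙ᵀh=108.540078  D=ac−b²=24.399868
λ₁=(c·0.145−b)/D = (108.540078·0.145−8.585902)/24.399868 = 0.293133
λ₂=(a−b·0.145)/D = (0.903976−8.585902·0.145)/24.399868 = -0.013975
w* = 0.293133·g + -0.013975·h:
  w_0 = 0.293133·1.8932 + -0.013975·20.3864 = 0.2701  (Walmart)
  w_1 = 0.293133·1.5683 + -0.013975·21.1166 = 0.1646  (GE)
  w_2 = 0.293133·0.5414 + -0.013975·11.9611 = -0.0084  (Honeywell)
  w_3 = 0.293133·1.9185 + -0.013975·10.6103 = 0.4141  (Exxon)
  w_4 = 0.293133·1.5241 + -0.013975·11.3014 = 0.2888  (Nike)
  w_5 = 0.293133·0.3298 + -0.013975·10.5583 = -0.0509  (Disney)
  w_6 = 0.293133·0.8106 + -0.013975·22.6060 = -0.0783  (Qualcomm)
Σw_i=1.0000  μᵀw=0.1450
σ²=wᵀΣw=λ₁·μ_p+λ₂ = 0.293133·0.145 + -0.013975 = 0.028530 ≈ 0.0285


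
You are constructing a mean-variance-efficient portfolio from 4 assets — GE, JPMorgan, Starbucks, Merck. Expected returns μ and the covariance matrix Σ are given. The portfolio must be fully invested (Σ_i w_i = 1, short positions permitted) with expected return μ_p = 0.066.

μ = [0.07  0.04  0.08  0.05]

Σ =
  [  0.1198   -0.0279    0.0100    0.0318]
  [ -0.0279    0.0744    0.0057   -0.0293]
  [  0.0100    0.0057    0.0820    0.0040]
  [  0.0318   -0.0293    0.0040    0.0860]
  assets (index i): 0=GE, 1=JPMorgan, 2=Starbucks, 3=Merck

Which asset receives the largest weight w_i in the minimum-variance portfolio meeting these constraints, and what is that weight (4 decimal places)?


Starbucks (0.4392)

x=Σ⁻¹μ = [0.5623  0.9456  0.8092  0.6580]
y=Σ⁻¹𝟙 = [8.6312  22.1294  8.8450  15.5644]
a=μᵀx=0.174825  b=𝟙ᵀx=2.975183  c=𝟙ᵀy=55.170070  D=ac−b²=0.793409
λ₁=(c·0.066−b)/D = (55.170070·0.066−2.975183)/0.793409 = 0.839468
λ₂=(a−b·0.066)/D = (0.174825−2.975183·0.066)/0.793409 = -0.027145
w* = 0.839468·x + -0.027145·y:
  w_0 = 0.839468·0.5623 + -0.027145·8.6312 = 0.2378  (GE)
  w_1 = 0.839468·0.9456 + -0.027145·22.1294 = 0.1931  (JPMorgan)
  w_2 = 0.839468·0.8092 + -0.027145·8.8450 = 0.4392  (Starbucks)
  w_3 = 0.839468·0.6580 + -0.027145·15.5644 = 0.1299  (Merck)
Σw_i=1.0000  μᵀw=0.0660
σ²=wᵀΣw=λ₁·μ_p+λ₂ = 0.839468·0.066 + -0.027145 = 0.028260 ≈ 0.0283


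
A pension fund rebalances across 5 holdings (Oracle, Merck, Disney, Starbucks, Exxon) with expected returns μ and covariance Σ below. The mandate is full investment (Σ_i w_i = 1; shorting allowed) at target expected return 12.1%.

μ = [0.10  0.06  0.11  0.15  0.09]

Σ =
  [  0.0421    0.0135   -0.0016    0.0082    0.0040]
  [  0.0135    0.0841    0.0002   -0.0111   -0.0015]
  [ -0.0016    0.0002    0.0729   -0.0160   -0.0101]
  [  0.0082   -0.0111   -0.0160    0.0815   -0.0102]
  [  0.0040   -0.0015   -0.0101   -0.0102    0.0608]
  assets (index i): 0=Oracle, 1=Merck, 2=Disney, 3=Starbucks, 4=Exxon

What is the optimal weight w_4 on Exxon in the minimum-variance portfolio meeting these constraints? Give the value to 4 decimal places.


p=Σ⁻¹μ = [1.4847  0.8470  2.4103  2.5591  2.2332]
q=Σ⁻¹𝟙 = [14.6107  12.4767  21.4276  19.5382  22.6313]
a=μᵀp=1.049273  b=𝟙ᵀp=9.534246  c=𝟙ᵀq=90.684410  D=ac−b²=4.250849
λ₁=(c·0.121−b)/D = (90.684410·0.121−9.534246)/4.250849 = 0.338419
λ₂=(a−b·0.121)/D = (1.049273−9.534246·0.121)/4.250849 = -0.024553
w* = 0.338419·p + -0.024553·q:
  w_0 = 0.338419·1.4847 + -0.024553·14.6107 = 0.1437  (Oracle)
  w_1 = 0.338419·0.8470 + -0.024553·12.4767 = -0.0197  (Merck)
  w_2 = 0.338419·2.4103 + -0.024553·21.4276 = 0.2896  (Disney)
  w_3 = 0.338419·2.5591 + -0.024553·19.5382 = 0.3863  (Starbucks)
  w_4 = 0.338419·2.2332 + -0.024553·22.6313 = 0.2001  (Exxon)
Σw_i=1.0000  μᵀw=0.1210
σ²=wᵀΣw=λ₁·μ_p+λ₂ = 0.338419·0.121 + -0.024553 = 0.016396 ≈ 0.0164

0.2001


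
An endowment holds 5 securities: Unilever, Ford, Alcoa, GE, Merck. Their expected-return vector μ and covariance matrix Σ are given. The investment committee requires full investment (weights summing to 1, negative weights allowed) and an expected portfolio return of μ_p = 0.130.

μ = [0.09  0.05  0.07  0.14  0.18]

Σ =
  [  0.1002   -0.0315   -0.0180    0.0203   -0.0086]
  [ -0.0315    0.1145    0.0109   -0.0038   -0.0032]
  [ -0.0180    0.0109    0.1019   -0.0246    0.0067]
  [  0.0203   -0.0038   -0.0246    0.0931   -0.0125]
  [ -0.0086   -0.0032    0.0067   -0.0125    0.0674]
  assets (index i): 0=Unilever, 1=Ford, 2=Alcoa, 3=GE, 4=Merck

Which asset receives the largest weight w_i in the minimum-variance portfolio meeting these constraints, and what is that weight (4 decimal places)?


Merck (0.3828)

p=Σ⁻¹μ = [1.2191  0.8216  1.0865  1.9780  3.1240]
q=Σ⁻¹𝟙 = [15.0972  12.6073  13.2803  13.9747  18.6333]
a=μᵀp=1.066096  b=𝟙ᵀp=8.229189  c=𝟙ᵀq=73.592812  D=ac−b²=10.737431
λ₁=(c·0.130−b)/D = (73.592812·0.130−8.229189)/10.737431 = 0.124599
λ₂=(a−b·0.130)/D = (1.066096−8.229189·0.130)/10.737431 = -0.000344
w* = 0.124599·p + -0.000344·q:
  w_0 = 0.124599·1.2191 + -0.000344·15.0972 = 0.1467  (Unilever)
  w_1 = 0.124599·0.8216 + -0.000344·12.6073 = 0.0980  (Ford)
  w_2 = 0.124599·1.0865 + -0.000344·13.2803 = 0.1308  (Alcoa)
  w_3 = 0.124599·1.9780 + -0.000344·13.9747 = 0.2416  (GE)
  w_4 = 0.124599·3.1240 + -0.000344·18.6333 = 0.3828  (Merck)
Σw_i=1.0000  μᵀw=0.1300
σ²=wᵀΣw=λ₁·μ_p+λ₂ = 0.124599·0.130 + -0.000344 = 0.015853 ≈ 0.0159


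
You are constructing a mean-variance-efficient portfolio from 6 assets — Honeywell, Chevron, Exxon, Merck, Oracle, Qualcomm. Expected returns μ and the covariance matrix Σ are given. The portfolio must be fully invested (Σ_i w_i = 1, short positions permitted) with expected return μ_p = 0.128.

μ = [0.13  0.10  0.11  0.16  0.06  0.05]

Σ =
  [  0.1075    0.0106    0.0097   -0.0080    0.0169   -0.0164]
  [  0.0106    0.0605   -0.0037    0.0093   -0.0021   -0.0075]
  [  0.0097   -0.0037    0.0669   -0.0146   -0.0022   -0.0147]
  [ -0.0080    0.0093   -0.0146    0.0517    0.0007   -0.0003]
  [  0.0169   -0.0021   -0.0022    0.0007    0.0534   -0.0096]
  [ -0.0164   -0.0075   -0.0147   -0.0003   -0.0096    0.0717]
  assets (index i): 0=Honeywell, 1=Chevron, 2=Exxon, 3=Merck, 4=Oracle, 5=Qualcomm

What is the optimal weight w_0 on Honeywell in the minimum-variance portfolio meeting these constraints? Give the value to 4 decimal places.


p=Σ⁻¹μ = [1.2092  1.2960  2.8282  3.8421  1.1933  1.8652]
q=Σ⁻¹𝟙 = [7.4993  17.0381  26.6769  24.8181  22.4760  26.0271]
a=μᵀp=1.377489  b=𝟙ᵀp=12.234001  c=𝟙ᵀq=124.535570  D=ac−b²=21.875599
λ₁=(c·0.128−b)/D = (124.535570·0.128−12.234001)/21.875599 = 0.169438
λ₂=(a−b·0.128)/D = (1.377489−12.234001·0.128)/21.875599 = -0.008615
w* = 0.169438·p + -0.008615·q:
  w_0 = 0.169438·1.2092 + -0.008615·7.4993 = 0.1403  (Honeywell)
  w_1 = 0.169438·1.2960 + -0.008615·17.0381 = 0.0728  (Chevron)
  w_2 = 0.169438·2.8282 + -0.008615·26.6769 = 0.2494  (Exxon)
  w_3 = 0.169438·3.8421 + -0.008615·24.8181 = 0.4372  (Merck)
  w_4 = 0.169438·1.1933 + -0.008615·22.4760 = 0.0086  (Oracle)
  w_5 = 0.169438·1.8652 + -0.008615·26.0271 = 0.0918  (Qualcomm)
Σw_i=1.0000  μᵀw=0.1280
σ²=wᵀΣw=λ₁·μ_p+λ₂ = 0.169438·0.128 + -0.008615 = 0.013073 ≈ 0.0131

0.1403


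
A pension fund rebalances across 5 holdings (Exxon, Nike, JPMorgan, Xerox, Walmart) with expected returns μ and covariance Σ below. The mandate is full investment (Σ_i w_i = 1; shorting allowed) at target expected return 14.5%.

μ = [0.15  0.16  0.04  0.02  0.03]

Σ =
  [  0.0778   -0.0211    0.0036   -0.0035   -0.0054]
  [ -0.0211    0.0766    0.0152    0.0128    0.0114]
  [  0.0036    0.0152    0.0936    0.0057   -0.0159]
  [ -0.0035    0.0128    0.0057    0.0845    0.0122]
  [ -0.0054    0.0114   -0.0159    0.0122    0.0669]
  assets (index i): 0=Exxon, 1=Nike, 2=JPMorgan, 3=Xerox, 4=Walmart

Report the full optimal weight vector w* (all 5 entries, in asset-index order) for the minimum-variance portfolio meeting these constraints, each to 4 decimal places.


0.4557  0.4635  0.0103  0.0047  0.0657

g=Σ⁻¹μ = [2.7127  2.8471  -0.1033  -0.1007  0.1760]
h=Σ⁻¹𝟙 = [17.0940  12.1726  10.1634  7.8120  15.2441]
a=μᵀg=0.861571  b=𝟙ᵀg=5.531824  c=𝟙ᵀh=62.486094  D=ac−b²=23.235160
λ₁=(c·0.145−b)/D = (62.486094·0.145−5.531824)/23.235160 = 0.151867
λ₂=(a−b·0.145)/D = (0.861571−5.531824·0.145)/23.235160 = 0.002559
w* = 0.151867·g + 0.002559·h:
  w_0 = 0.151867·2.7127 + 0.002559·17.0940 = 0.4557  (Exxon)
  w_1 = 0.151867·2.8471 + 0.002559·12.1726 = 0.4635  (Nike)
  w_2 = 0.151867·-0.1033 + 0.002559·10.1634 = 0.0103  (JPMorgan)
  w_3 = 0.151867·-0.1007 + 0.002559·7.8120 = 0.0047  (Xerox)
  w_4 = 0.151867·0.1760 + 0.002559·15.2441 = 0.0657  (Walmart)
Σw_i=1.0000  μᵀw=0.1450
σ²=wᵀΣw=λ₁·μ_p+λ₂ = 0.151867·0.145 + 0.002559 = 0.024580 ≈ 0.0246


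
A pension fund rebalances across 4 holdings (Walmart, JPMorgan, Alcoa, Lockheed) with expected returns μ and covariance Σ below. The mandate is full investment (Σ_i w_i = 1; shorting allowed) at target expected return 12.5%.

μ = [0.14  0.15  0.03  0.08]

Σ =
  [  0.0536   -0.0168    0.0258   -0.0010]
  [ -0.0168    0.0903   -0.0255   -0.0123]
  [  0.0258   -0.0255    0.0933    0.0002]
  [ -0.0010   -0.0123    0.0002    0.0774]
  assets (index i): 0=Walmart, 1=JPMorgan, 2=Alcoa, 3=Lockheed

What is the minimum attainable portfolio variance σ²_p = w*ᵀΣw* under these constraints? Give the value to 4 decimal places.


p=Σ⁻¹μ = [3.3951  2.5126  0.0663  1.4766]
q=Σ⁻¹𝟙 = [20.1450  20.0377  10.5890  16.3371]
a=μᵀp=0.972326  b=𝟙ᵀp=7.450593  c=𝟙ᵀq=67.108777  D=ac−b²=9.740262
λ₁=(c·0.125−b)/D = (67.108777·0.125−7.450593)/9.740262 = 0.096302
λ₂=(a−b·0.125)/D = (0.972326−7.450593·0.125)/9.740262 = 0.004210
w* = 0.096302·p + 0.004210·q:
  w_0 = 0.096302·3.3951 + 0.004210·20.1450 = 0.4118  (Walmart)
  w_1 = 0.096302·2.5126 + 0.004210·20.0377 = 0.3263  (JPMorgan)
  w_2 = 0.096302·0.0663 + 0.004210·10.5890 = 0.0510  (Alcoa)
  w_3 = 0.096302·1.4766 + 0.004210·16.3371 = 0.2110  (Lockheed)
Σw_i=1.0000  μᵀw=0.1250
σ²=wᵀΣw=λ₁·μ_p+λ₂ = 0.096302·0.125 + 0.004210 = 0.016247 ≈ 0.0162

0.0162


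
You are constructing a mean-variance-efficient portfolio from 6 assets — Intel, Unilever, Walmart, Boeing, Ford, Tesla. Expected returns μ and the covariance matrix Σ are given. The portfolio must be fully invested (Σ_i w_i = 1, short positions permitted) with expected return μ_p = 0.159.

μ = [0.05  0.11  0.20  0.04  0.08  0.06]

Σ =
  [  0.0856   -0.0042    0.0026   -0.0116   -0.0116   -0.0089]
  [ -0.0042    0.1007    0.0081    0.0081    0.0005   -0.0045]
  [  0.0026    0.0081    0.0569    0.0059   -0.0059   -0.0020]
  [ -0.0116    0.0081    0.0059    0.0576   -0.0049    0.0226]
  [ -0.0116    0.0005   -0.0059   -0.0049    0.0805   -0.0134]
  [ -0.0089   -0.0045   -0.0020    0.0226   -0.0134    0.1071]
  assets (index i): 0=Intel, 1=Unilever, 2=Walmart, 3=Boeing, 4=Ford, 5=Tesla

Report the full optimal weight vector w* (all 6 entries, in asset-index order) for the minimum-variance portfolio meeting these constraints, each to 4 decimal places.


0.0457  0.1192  0.6297  -0.0852  0.1816  0.1089

x=Σ⁻¹μ = [0.8405  0.8629  3.5263  0.1622  1.5258  0.8889]
y=Σ⁻¹𝟙 = [17.3337  8.4770  16.2874  15.4584  18.7537  10.5222]
a=μᵀx=1.024093  b=𝟙ᵀx=7.806607  c=𝟙ᵀy=86.832425  D=ac−b²=27.981401
λ₁=(c·0.159−b)/D = (86.832425·0.159−7.806607)/27.981401 = 0.214419
λ₂=(a−b·0.159)/D = (1.024093−7.806607·0.159)/27.981401 = -0.007761
w* = 0.214419·x + -0.007761·y:
  w_0 = 0.214419·0.8405 + -0.007761·17.3337 = 0.0457  (Intel)
  w_1 = 0.214419·0.8629 + -0.007761·8.4770 = 0.1192  (Unilever)
  w_2 = 0.214419·3.5263 + -0.007761·16.2874 = 0.6297  (Walmart)
  w_3 = 0.214419·0.1622 + -0.007761·15.4584 = -0.0852  (Boeing)
  w_4 = 0.214419·1.5258 + -0.007761·18.7537 = 0.1816  (Ford)
  w_5 = 0.214419·0.8889 + -0.007761·10.5222 = 0.1089  (Tesla)
Σw_i=1.0000  μᵀw=0.1590
σ²=wᵀΣw=λ₁·μ_p+λ₂ = 0.214419·0.159 + -0.007761 = 0.026332 ≈ 0.0263


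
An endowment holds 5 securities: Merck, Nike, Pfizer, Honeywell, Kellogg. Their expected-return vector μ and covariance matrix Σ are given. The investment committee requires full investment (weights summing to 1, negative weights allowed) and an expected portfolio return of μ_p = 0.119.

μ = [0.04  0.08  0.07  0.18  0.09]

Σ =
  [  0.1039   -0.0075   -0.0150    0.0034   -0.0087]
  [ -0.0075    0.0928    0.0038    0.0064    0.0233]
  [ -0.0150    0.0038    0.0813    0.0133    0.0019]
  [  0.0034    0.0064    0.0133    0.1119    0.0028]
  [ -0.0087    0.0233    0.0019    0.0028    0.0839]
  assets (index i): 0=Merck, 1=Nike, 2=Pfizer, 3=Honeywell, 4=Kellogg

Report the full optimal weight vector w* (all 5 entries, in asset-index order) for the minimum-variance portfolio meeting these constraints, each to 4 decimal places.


0.0970  0.1234  0.1352  0.4199  0.2244

x=Σ⁻¹μ = [0.5512  0.5491  0.6773  1.4571  0.9134]
y=Σ⁻¹𝟙 = [12.7651  8.2171  13.0008  6.2718  10.4569]
a=μᵀx=0.457866  b=𝟙ᵀx=4.148084  c=𝟙ᵀy=50.711780  D=ac−b²=6.012596
λ₁=(c·0.119−b)/D = (50.711780·0.119−4.148084)/6.012596 = 0.313778
λ₂=(a−b·0.119)/D = (0.457866−4.148084·0.119)/6.012596 = -0.005947
w* = 0.313778·x + -0.005947·y:
  w_0 = 0.313778·0.5512 + -0.005947·12.7651 = 0.0970  (Merck)
  w_1 = 0.313778·0.5491 + -0.005947·8.2171 = 0.1234  (Nike)
  w_2 = 0.313778·0.6773 + -0.005947·13.0008 = 0.1352  (Pfizer)
  w_3 = 0.313778·1.4571 + -0.005947·6.2718 = 0.4199  (Honeywell)
  w_4 = 0.313778·0.9134 + -0.005947·10.4569 = 0.2244  (Kellogg)
Σw_i=1.0000  μᵀw=0.1190
σ²=wᵀΣw=λ₁·μ_p+λ₂ = 0.313778·0.119 + -0.005947 = 0.031393 ≈ 0.0314


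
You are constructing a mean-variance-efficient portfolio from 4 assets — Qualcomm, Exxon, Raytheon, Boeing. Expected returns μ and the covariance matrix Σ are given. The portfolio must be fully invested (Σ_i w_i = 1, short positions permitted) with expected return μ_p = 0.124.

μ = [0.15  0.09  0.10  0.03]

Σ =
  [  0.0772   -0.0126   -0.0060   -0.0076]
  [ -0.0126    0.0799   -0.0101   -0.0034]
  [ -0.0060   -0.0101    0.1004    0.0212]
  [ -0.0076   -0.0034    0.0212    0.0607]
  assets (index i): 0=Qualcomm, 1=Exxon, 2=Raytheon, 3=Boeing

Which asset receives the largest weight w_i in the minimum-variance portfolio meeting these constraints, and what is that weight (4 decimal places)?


g=Σ⁻¹μ = [2.3548  1.6700  1.2074  0.4609]
h=Σ⁻¹𝟙 = [18.1118  17.2481  9.3022  16.4594]
a=μᵀg=0.638085  b=𝟙ᵀg=5.693096  c=𝟙ᵀh=61.121473  D=ac−b²=6.589369
λ₁=(c·0.124−b)/D = (61.121473·0.124−5.693096)/6.589369 = 0.286214
λ₂=(a−b·0.124)/D = (0.638085−5.693096·0.124)/6.589369 = -0.010298
w* = 0.286214·g + -0.010298·h:
  w_0 = 0.286214·2.3548 + -0.010298·18.1118 = 0.4875  (Qualcomm)
  w_1 = 0.286214·1.6700 + -0.010298·17.2481 = 0.3003  (Exxon)
  w_2 = 0.286214·1.2074 + -0.010298·9.3022 = 0.2498  (Raytheon)
  w_3 = 0.286214·0.4609 + -0.010298·16.4594 = -0.0376  (Boeing)
Σw_i=1.0000  μᵀw=0.1240
σ²=wᵀΣw=λ₁·μ_p+λ₂ = 0.286214·0.124 + -0.010298 = 0.025192 ≈ 0.0252

Qualcomm (0.4875)


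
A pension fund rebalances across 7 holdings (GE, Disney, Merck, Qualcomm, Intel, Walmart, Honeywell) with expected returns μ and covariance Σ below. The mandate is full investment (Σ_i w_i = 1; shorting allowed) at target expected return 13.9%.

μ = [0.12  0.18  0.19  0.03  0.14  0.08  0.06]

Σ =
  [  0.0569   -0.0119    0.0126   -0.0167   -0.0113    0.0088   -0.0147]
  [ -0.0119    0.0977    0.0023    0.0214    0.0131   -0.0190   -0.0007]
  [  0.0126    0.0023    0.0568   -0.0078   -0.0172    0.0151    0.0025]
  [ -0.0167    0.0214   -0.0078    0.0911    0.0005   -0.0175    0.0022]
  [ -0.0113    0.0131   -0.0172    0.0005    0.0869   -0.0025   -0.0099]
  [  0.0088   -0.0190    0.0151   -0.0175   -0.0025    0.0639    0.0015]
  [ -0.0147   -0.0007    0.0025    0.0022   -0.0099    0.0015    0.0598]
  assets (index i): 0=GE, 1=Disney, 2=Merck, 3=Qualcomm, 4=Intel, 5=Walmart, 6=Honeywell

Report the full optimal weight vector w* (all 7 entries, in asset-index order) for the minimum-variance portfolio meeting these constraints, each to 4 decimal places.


g=Σ⁻¹μ = [2.9040  1.7809  3.2019  0.8296  2.6010  0.9074  1.9815]
h=Σ⁻¹𝟙 = [30.0331  10.4462  13.4301  17.6015  19.8169  16.4340  25.8869]
a=μᵀg=1.857915  b=𝟙ᵀg=14.206362  c=𝟙ᵀh=133.648737  D=ac−b²=46.487225
λ₁=(c·0.139−b)/D = (133.648737·0.139−14.206362)/46.487225 = 0.094022
λ₂=(a−b·0.139)/D = (1.857915−14.206362·0.139)/46.487225 = -0.002512
w* = 0.094022·g + -0.002512·h:
  w_0 = 0.094022·2.9040 + -0.002512·30.0331 = 0.1976  (GE)
  w_1 = 0.094022·1.7809 + -0.002512·10.4462 = 0.1412  (Disney)
  w_2 = 0.094022·3.2019 + -0.002512·13.4301 = 0.2673  (Merck)
  w_3 = 0.094022·0.8296 + -0.002512·17.6015 = 0.0338  (Qualcomm)
  w_4 = 0.094022·2.6010 + -0.002512·19.8169 = 0.1948  (Intel)
  w_5 = 0.094022·0.9074 + -0.002512·16.4340 = 0.0440  (Walmart)
  w_6 = 0.094022·1.9815 + -0.002512·25.8869 = 0.1213  (Honeywell)
Σw_i=1.0000  μᵀw=0.1390
σ²=wᵀΣw=λ₁·μ_p+λ₂ = 0.094022·0.139 + -0.002512 = 0.010557 ≈ 0.0106

0.1976  0.1412  0.2673  0.0338  0.1948  0.0440  0.1213


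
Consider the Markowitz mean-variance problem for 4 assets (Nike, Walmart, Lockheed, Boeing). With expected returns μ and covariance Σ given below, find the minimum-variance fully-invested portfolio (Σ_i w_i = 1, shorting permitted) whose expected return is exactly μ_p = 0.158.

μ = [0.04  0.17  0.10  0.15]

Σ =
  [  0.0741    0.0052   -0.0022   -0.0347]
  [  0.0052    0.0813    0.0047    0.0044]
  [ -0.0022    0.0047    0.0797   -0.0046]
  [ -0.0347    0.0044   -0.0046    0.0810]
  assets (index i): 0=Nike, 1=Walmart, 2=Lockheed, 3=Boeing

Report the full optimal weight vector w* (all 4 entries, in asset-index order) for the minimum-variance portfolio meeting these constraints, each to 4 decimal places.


x=Σ⁻¹μ = [1.6427  1.7711  1.3419  2.5356]
y=Σ⁻¹𝟙 = [24.0601  8.7070  14.0238  22.9764]
a=μᵀx=0.881339  b=𝟙ᵀx=7.291435  c=𝟙ᵀy=69.767348  D=ac−b²=8.323625
λ₁=(c·0.158−b)/D = (69.767348·0.158−7.291435)/8.323625 = 0.448339
λ₂=(a−b·0.158)/D = (0.881339−7.291435·0.158)/8.323625 = -0.032523
w* = 0.448339·x + -0.032523·y:
  w_0 = 0.448339·1.6427 + -0.032523·24.0601 = -0.0460  (Nike)
  w_1 = 0.448339·1.7711 + -0.032523·8.7070 = 0.5109  (Walmart)
  w_2 = 0.448339·1.3419 + -0.032523·14.0238 = 0.1456  (Lockheed)
  w_3 = 0.448339·2.5356 + -0.032523·22.9764 = 0.3895  (Boeing)
Σw_i=1.0000  μᵀw=0.1580
σ²=wᵀΣw=λ₁·μ_p+λ₂ = 0.448339·0.158 + -0.032523 = 0.038315 ≈ 0.0383

-0.0460  0.5109  0.1456  0.3895


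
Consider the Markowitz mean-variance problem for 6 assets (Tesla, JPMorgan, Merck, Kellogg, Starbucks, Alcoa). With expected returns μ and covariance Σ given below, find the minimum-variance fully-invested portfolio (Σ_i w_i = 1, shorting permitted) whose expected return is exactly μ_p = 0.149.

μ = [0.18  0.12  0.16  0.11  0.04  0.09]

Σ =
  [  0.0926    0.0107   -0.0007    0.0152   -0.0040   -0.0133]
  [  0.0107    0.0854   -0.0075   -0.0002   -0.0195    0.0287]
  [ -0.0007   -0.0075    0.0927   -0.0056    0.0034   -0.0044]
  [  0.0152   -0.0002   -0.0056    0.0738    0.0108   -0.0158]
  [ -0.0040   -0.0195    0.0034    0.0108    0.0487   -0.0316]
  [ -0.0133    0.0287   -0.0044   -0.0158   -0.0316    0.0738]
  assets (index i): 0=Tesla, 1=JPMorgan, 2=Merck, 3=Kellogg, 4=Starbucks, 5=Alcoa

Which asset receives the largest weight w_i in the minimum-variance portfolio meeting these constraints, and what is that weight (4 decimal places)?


g=Σ⁻¹μ = [2.1398  0.9972  1.9392  1.3969  2.7836  2.8239]
h=Σ⁻¹𝟙 = [14.7273  9.3898  12.4392  12.4639  44.6277  35.0716]
a=μᵀg=1.334247  b=𝟙ᵀg=12.080537  c=𝟙ᵀh=128.719461  D=ac−b²=25.804209
λ₁=(c·0.149−b)/D = (128.719461·0.149−12.080537)/25.804209 = 0.275097
λ₂=(a−b·0.149)/D = (1.334247−12.080537·0.149)/25.804209 = -0.018049
w* = 0.275097·g + -0.018049·h:
  w_0 = 0.275097·2.1398 + -0.018049·14.7273 = 0.3228  (Tesla)
  w_1 = 0.275097·0.9972 + -0.018049·9.3898 = 0.1048  (JPMorgan)
  w_2 = 0.275097·1.9392 + -0.018049·12.4392 = 0.3089  (Merck)
  w_3 = 0.275097·1.3969 + -0.018049·12.4639 = 0.1593  (Kellogg)
  w_4 = 0.275097·2.7836 + -0.018049·44.6277 = -0.0398  (Starbucks)
  w_5 = 0.275097·2.8239 + -0.018049·35.0716 = 0.1438  (Alcoa)
Σw_i=1.0000  μᵀw=0.1490
σ²=wᵀΣw=λ₁·μ_p+λ₂ = 0.275097·0.149 + -0.018049 = 0.022940 ≈ 0.0229

Tesla (0.3228)


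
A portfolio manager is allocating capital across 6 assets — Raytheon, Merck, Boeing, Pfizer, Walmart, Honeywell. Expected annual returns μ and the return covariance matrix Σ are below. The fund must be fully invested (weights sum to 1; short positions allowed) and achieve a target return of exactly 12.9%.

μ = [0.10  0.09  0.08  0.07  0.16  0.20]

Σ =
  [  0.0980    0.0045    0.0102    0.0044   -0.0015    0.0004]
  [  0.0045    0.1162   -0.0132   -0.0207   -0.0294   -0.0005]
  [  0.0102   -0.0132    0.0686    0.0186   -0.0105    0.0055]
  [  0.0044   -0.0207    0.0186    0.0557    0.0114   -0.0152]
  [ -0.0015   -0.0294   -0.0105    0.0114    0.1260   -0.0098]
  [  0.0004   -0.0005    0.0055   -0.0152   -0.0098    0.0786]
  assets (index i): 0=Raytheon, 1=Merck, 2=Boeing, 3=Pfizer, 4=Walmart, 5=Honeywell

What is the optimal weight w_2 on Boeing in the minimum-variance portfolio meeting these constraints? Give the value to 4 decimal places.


0.0915

u=Σ⁻¹μ = [0.7797  1.6676  0.8529  2.0090  1.7990  3.1043]
v=Σ⁻¹𝟙 = [7.3968  16.7121  11.1047  22.2376  12.2249  17.8389]
a=μᵀu=1.345620  b=𝟙ᵀu=10.212547  c=𝟙ᵀv=87.515028  D=ac−b²=13.465849
λ₁=(c·0.129−b)/D = (87.515028·0.129−10.212547)/13.465849 = 0.079972
λ₂=(a−b·0.129)/D = (1.345620−10.212547·0.129)/13.465849 = 0.002094
w* = 0.079972·u + 0.002094·v:
  w_0 = 0.079972·0.7797 + 0.002094·7.3968 = 0.0778  (Raytheon)
  w_1 = 0.079972·1.6676 + 0.002094·16.7121 = 0.1684  (Merck)
  w_2 = 0.079972·0.8529 + 0.002094·11.1047 = 0.0915  (Boeing)
  w_3 = 0.079972·2.0090 + 0.002094·22.2376 = 0.2072  (Pfizer)
  w_4 = 0.079972·1.7990 + 0.002094·12.2249 = 0.1695  (Walmart)
  w_5 = 0.079972·3.1043 + 0.002094·17.8389 = 0.2856  (Honeywell)
Σw_i=1.0000  μᵀw=0.1290
σ²=wᵀΣw=λ₁·μ_p+λ₂ = 0.079972·0.129 + 0.002094 = 0.012411 ≈ 0.0124


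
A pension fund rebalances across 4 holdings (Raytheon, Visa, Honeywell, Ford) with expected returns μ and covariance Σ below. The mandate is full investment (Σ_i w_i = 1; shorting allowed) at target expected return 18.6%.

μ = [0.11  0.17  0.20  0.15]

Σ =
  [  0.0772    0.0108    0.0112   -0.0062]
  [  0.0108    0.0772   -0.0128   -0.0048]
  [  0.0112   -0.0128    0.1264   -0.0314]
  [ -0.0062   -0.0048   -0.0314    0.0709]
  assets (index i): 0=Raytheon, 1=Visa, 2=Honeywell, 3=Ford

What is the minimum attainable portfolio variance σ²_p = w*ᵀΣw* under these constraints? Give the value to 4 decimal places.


0.0285

x=Σ⁻¹μ = [0.9427  2.7327  2.6601  3.5612]
y=Σ⁻¹𝟙 = [10.5801  15.1874  14.0463  22.2785]
a=μᵀx=1.634459  b=𝟙ᵀx=9.896696  c=𝟙ᵀy=62.092275  D=ac−b²=3.542699
λ₁=(c·0.186−b)/D = (62.092275·0.186−9.896696)/3.542699 = 0.466443
λ₂=(a−b·0.186)/D = (1.634459−9.896696·0.186)/3.542699 = -0.058240
w* = 0.466443·x + -0.058240·y:
  w_0 = 0.466443·0.9427 + -0.058240·10.5801 = -0.1765  (Raytheon)
  w_1 = 0.466443·2.7327 + -0.058240·15.1874 = 0.3901  (Visa)
  w_2 = 0.466443·2.6601 + -0.058240·14.0463 = 0.4228  (Honeywell)
  w_3 = 0.466443·3.5612 + -0.058240·22.2785 = 0.3636  (Ford)
Σw_i=1.0000  μᵀw=0.1860
σ²=wᵀΣw=λ₁·μ_p+λ₂ = 0.466443·0.186 + -0.058240 = 0.028519 ≈ 0.0285


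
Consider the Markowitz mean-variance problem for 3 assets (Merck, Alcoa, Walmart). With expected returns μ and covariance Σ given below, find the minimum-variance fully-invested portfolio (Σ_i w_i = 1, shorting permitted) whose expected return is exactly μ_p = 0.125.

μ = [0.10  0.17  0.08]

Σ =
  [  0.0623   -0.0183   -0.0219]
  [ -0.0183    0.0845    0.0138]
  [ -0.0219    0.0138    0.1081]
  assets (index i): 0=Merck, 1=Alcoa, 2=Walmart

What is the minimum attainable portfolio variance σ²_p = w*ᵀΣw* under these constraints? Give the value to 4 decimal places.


x=Σ⁻¹μ = [2.6593  2.4296  0.9686]
y=Σ⁻¹𝟙 = [24.8564  15.2012  12.3458]
a=μᵀx=0.756447  b=𝟙ᵀx=6.057506  c=𝟙ᵀy=52.403382  D=ac−b²=2.946997
λ₁=(c·0.125−b)/D = (52.403382·0.125−6.057506)/2.946997 = 0.167261
λ₂=(a−b·0.125)/D = (0.756447−6.057506·0.125)/2.946997 = -0.000252
w* = 0.167261·x + -0.000252·y:
  w_0 = 0.167261·2.6593 + -0.000252·24.8564 = 0.4385  (Merck)
  w_1 = 0.167261·2.4296 + -0.000252·15.2012 = 0.4025  (Alcoa)
  w_2 = 0.167261·0.9686 + -0.000252·12.3458 = 0.1589  (Walmart)
Σw_i=1.0000  μᵀw=0.1250
σ²=wᵀΣw=λ₁·μ_p+λ₂ = 0.167261·0.125 + -0.000252 = 0.020656 ≈ 0.0207

0.0207


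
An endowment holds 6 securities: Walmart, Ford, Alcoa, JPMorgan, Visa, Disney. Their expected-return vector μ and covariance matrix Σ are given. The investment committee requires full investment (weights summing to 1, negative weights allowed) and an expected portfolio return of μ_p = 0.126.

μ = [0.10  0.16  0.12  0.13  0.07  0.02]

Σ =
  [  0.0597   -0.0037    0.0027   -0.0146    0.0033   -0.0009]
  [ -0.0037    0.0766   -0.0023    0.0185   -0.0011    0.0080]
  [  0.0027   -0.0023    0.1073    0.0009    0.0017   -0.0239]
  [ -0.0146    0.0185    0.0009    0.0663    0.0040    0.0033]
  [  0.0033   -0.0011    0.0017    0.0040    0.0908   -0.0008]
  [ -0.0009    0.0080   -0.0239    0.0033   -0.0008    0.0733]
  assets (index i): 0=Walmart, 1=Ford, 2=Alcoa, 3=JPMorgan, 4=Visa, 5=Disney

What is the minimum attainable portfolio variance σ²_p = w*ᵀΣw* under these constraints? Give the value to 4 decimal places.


g=Σ⁻¹μ = [2.1617  1.7405  1.1677  1.8778  0.6125  0.4123]
h=Σ⁻¹𝟙 = [20.2459  9.1071  12.3627  15.4387  9.6201  16.3381]
a=μᵀg=0.930002  b=𝟙ᵀg=7.972448  c=𝟙ᵀh=83.112551  D=ac−b²=13.734867
λ₁=(c·0.126−b)/D = (83.112551·0.126−7.972448)/13.734867 = 0.181999
λ₂=(a−b·0.126)/D = (0.930002−7.972448·0.126)/13.734867 = -0.005426
w* = 0.181999·g + -0.005426·h:
  w_0 = 0.181999·2.1617 + -0.005426·20.2459 = 0.2836  (Walmart)
  w_1 = 0.181999·1.7405 + -0.005426·9.1071 = 0.2673  (Ford)
  w_2 = 0.181999·1.1677 + -0.005426·12.3627 = 0.1454  (Alcoa)
  w_3 = 0.181999·1.8778 + -0.005426·15.4387 = 0.2580  (JPMorgan)
  w_4 = 0.181999·0.6125 + -0.005426·9.6201 = 0.0593  (Visa)
  w_5 = 0.181999·0.4123 + -0.005426·16.3381 = -0.0136  (Disney)
Σw_i=1.0000  μᵀw=0.1260
σ²=wᵀΣw=λ₁·μ_p+λ₂ = 0.181999·0.126 + -0.005426 = 0.017506 ≈ 0.0175

0.0175


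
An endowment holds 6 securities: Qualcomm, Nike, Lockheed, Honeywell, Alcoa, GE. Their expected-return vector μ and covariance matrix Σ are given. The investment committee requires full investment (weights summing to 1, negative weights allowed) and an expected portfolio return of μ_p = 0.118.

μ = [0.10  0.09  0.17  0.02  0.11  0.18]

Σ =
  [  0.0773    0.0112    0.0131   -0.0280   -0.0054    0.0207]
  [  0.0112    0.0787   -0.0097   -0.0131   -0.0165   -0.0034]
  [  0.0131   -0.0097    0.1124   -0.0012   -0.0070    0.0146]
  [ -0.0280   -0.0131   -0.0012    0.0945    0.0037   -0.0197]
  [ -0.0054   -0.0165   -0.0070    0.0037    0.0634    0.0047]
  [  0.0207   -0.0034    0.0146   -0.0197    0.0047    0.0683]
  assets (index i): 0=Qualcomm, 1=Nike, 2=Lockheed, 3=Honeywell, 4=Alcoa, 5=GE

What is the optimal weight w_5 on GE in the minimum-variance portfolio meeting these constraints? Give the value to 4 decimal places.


p=Σ⁻¹μ = [0.6829  1.9802  1.4442  1.1174  2.2258  2.3874]
q=Σ⁻¹𝟙 = [13.3383  20.1326  8.7858  19.5162  20.9484  13.9105]
a=μᵀp=1.188943  b=𝟙ᵀp=9.837882  c=𝟙ᵀq=96.631749  D=ac−b²=18.105678
λ₁=(c·0.118−b)/D = (96.631749·0.118−9.837882)/18.105678 = 0.086418
λ₂=(a−b·0.118)/D = (1.188943−9.837882·0.118)/18.105678 = 0.001550
w* = 0.086418·p + 0.001550·q:
  w_0 = 0.086418·0.6829 + 0.001550·13.3383 = 0.0797  (Qualcomm)
  w_1 = 0.086418·1.9802 + 0.001550·20.1326 = 0.2023  (Nike)
  w_2 = 0.086418·1.4442 + 0.001550·8.7858 = 0.1384  (Lockheed)
  w_3 = 0.086418·1.1174 + 0.001550·19.5162 = 0.1268  (Honeywell)
  w_4 = 0.086418·2.2258 + 0.001550·20.9484 = 0.2248  (Alcoa)
  w_5 = 0.086418·2.3874 + 0.001550·13.9105 = 0.2279  (GE)
Σw_i=1.0000  μᵀw=0.1180
σ²=wᵀΣw=λ₁·μ_p+λ₂ = 0.086418·0.118 + 0.001550 = 0.011748 ≈ 0.0117

0.2279
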